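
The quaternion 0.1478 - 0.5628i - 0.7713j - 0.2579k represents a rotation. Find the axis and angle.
axis = (-0.569, -0.7799, -0.2608), θ = 163°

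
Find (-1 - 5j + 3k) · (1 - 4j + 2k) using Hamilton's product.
-27 + 2i - j + k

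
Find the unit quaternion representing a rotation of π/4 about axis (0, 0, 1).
0.9239 + 0.3827k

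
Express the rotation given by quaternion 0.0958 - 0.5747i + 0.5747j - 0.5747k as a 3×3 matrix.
[[-0.3211, -0.5504, 0.7707], [-0.7707, -0.3211, -0.5504], [0.5504, -0.7707, -0.3211]]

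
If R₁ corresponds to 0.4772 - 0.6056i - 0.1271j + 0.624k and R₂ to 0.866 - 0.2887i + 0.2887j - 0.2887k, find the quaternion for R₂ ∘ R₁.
0.4553 - 0.5188i + 0.3827j + 0.6141k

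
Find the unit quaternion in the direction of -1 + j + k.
-0.5774 + 0.5774j + 0.5774k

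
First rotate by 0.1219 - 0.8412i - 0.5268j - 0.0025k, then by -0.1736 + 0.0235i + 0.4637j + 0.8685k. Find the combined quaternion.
0.2451 + 0.6053i - 0.5825j + 0.484k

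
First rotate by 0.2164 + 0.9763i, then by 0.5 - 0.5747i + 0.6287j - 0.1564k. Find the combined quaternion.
0.6693 + 0.3638i - 0.0166j - 0.6476k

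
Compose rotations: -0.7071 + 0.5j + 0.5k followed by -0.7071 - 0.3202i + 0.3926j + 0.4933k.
0.057 + 0.1761i - 0.4711j - 0.8625k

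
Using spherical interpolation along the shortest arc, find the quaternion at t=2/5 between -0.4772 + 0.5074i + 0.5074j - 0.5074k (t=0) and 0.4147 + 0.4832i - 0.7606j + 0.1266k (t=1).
-0.5355 + 0.1189i + 0.7252j - 0.4162k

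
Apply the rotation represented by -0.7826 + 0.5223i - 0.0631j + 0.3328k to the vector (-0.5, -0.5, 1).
(-0.166, 0.952, 0.752)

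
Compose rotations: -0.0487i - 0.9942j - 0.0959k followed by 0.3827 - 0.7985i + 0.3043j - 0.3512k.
0.23 - 0.397i - 0.44j + 0.772k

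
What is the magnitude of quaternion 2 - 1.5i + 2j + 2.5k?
4.062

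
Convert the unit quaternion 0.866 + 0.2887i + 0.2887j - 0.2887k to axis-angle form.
axis = (√3/3, √3/3, -√3/3), θ = π/3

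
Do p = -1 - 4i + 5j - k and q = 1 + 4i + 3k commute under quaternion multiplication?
No: pq = 18 + 7i + 13j - 24k ≠ 18 - 23i - 3j + 16k = qp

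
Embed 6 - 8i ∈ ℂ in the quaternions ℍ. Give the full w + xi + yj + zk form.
6 - 8i + 0j + 0k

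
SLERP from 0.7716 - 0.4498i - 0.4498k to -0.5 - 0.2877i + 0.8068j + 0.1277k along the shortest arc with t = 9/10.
0.5769 + 0.2144i - 0.7672j - 0.1806k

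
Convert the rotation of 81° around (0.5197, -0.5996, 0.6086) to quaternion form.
0.7604 + 0.3375i - 0.3894j + 0.3953k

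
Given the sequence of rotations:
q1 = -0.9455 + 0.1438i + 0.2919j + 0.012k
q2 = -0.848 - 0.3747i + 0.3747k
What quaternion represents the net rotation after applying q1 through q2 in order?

q2 · q1 = 0.8512 + 0.123i - 0.1892j - 0.4738k
0.8512 + 0.123i - 0.1892j - 0.4738k


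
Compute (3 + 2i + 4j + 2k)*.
3 - 2i - 4j - 2k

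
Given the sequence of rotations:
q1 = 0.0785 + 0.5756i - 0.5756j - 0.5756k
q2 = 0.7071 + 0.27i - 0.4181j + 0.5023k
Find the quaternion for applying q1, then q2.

q2 · q1 = -0.0514 + 0.958i + 0.0047j - 0.2823k
-0.0514 + 0.958i + 0.0047j - 0.2823k


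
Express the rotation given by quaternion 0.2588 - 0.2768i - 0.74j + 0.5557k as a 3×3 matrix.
[[-0.7128, 0.122, -0.6907], [0.6973, 0.2292, -0.6792], [0.0754, -0.9657, -0.2484]]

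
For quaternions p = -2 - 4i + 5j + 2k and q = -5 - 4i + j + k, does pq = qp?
No: pq = -13 + 31i - 31j + 4k ≠ -13 + 25i - 23j - 28k = qp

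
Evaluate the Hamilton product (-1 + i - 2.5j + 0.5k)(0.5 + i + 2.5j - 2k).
5.75 + 3.25i - 1.25j + 7.25k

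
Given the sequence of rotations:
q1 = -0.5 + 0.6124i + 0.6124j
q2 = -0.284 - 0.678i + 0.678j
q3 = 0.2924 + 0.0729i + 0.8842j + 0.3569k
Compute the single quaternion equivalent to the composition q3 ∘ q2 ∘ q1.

q2 · q1 = 0.142 + 0.1651i - 0.5129j - 0.8304k
q3 · q2 · q1 = 0.7794 - 0.4926i + 0.095j - 0.3755k
0.7794 - 0.4926i + 0.095j - 0.3755k


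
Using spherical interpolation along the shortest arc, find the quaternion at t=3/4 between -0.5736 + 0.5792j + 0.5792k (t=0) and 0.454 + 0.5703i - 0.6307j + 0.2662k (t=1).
-0.5463 - 0.4683i + 0.6931j - 0.0434k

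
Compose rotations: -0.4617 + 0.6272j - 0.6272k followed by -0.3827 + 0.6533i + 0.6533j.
-0.2331 - 0.7114i - 0.1319j + 0.6498k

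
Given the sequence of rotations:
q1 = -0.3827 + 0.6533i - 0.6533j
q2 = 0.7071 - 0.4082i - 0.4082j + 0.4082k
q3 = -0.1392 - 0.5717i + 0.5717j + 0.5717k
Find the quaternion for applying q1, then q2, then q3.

q2 · q1 = -0.2706 + 0.8848i - 0.0391j + 0.3771k
q3 · q2 · q1 = 0.3503 + 0.2695i + 0.5722j - 0.6907k
0.3503 + 0.2695i + 0.5722j - 0.6907k


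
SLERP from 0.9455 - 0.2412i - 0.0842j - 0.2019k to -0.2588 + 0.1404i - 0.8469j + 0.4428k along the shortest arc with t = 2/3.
0.6096 - 0.2138i + 0.6279j - 0.4341k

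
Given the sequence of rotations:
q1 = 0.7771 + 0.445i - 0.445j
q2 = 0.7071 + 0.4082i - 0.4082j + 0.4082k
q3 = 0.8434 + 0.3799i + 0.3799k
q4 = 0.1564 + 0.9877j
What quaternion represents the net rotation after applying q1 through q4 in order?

q2 · q1 = 0.1862 + 0.8135i - 0.4502j + 0.3172k
q3 · q2 · q1 = -0.2725 + 0.9279i - 0.1912j + 0.1672k
q4 · q3 · q2 · q1 = 0.1462 + 0.3103i - 0.2991j - 0.8903k
0.1462 + 0.3103i - 0.2991j - 0.8903k


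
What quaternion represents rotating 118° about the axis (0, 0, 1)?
0.515 + 0.8572k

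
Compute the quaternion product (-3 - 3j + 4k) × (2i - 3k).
12 + 3i + 8j + 15k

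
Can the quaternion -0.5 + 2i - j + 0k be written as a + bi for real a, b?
No. The quaternion -0.5 + 2i - j has j-coefficient y = -1 and k-coefficient z = 0, not both zero, so it does not lie in the complex subalgebra spanned by 1 and i.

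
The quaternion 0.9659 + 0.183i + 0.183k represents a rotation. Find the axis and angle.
axis = (√2/2, 0, √2/2), θ = π/6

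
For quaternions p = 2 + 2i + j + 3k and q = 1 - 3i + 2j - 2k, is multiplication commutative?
No: pq = 12 - 12i + 6k ≠ 12 + 4i + 10j - 8k = qp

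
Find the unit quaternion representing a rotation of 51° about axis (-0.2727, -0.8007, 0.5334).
0.9026 - 0.1174i - 0.3447j + 0.2296k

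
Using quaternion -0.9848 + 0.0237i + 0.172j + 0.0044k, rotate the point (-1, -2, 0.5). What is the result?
(-1.144, -1.973, 0.221)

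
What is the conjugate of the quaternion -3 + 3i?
-3 - 3i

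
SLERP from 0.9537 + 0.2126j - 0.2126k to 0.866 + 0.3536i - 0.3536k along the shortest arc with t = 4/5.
0.8983 + 0.2864i + 0.0439j - 0.3303k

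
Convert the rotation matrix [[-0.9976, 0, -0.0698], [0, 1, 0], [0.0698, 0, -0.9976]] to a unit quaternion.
-0.0349 + 0.9994j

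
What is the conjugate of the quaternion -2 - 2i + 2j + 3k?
-2 + 2i - 2j - 3k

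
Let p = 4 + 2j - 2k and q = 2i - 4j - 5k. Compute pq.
-2 - 10i - 20j - 24k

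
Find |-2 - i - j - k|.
√7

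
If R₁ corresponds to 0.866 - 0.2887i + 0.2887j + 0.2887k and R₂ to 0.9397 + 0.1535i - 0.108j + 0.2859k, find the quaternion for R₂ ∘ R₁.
0.8067 - 0.2521i + 0.0509j + 0.532k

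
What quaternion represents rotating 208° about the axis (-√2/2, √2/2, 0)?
-0.2419 - 0.6861i + 0.6861j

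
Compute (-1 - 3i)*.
-1 + 3i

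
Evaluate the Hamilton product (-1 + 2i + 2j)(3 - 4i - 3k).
5 + 4i + 12j + 11k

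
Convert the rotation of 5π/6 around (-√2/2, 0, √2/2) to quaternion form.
0.2588 - 0.683i + 0.683k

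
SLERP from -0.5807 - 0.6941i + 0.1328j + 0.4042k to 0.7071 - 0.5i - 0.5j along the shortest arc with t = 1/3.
-0.8093 - 0.3407i + 0.3427j + 0.334k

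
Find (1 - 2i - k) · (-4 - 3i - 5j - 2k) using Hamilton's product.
-12 - 6j + 12k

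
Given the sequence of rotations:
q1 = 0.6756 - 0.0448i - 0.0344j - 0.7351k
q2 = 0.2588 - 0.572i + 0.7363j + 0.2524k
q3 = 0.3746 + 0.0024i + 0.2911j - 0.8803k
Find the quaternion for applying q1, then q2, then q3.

q2 · q1 = 0.3601 - 0.9306i + 0.0568j + 0.0329k
q3 · q2 · q1 = 0.1496 - 0.2882i + 0.9452j - 0.0336k
0.1496 - 0.2882i + 0.9452j - 0.0336k


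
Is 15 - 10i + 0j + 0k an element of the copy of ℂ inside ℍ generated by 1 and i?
Yes. The quaternion 15 - 10i has j- and k-coefficients y = z = 0, so it lies in the complex subalgebra spanned by 1 and i.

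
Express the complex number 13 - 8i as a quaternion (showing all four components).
13 - 8i + 0j + 0k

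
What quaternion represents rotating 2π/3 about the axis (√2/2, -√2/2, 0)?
0.5 + 0.6124i - 0.6124j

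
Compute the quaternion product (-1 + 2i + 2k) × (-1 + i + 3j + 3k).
-7 - 9i - 7j + k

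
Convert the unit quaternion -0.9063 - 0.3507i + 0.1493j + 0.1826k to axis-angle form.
axis = (-0.8298, 0.3533, 0.432), θ = 310°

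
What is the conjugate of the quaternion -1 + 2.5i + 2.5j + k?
-1 - 2.5i - 2.5j - k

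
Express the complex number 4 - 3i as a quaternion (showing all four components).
4 - 3i + 0j + 0k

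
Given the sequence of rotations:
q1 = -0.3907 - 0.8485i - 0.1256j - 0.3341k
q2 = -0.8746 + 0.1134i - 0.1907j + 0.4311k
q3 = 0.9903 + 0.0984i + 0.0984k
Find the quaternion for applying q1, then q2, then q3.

q2 · q1 = 0.558 + 0.8157i - 0.1435j - 0.0523k
q3 · q2 · q1 = 0.4775 + 0.8768i - 0.0567j - 0.011k
0.4775 + 0.8768i - 0.0567j - 0.011k


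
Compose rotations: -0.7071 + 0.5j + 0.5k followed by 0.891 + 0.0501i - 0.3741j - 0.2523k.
-0.3168 - 0.0963i + 0.685j + 0.649k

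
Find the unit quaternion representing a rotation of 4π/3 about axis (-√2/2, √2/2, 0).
-0.5 - 0.6124i + 0.6124j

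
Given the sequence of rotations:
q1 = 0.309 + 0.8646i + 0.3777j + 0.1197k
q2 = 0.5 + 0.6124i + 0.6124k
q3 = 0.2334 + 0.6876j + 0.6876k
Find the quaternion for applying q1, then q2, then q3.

q2 · q1 = -0.4483 + 0.3902i + 0.645j + 0.4804k
q3 · q2 · q1 = -0.8785 - 0.0221i + 0.1106j - 0.4644k
-0.8785 - 0.0221i + 0.1106j - 0.4644k


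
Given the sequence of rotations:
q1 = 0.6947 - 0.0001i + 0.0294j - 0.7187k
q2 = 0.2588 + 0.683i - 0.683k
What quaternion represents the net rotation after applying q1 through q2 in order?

q2 · q1 = -0.311 + 0.4945i + 0.4985j - 0.6404k
-0.311 + 0.4945i + 0.4985j - 0.6404k


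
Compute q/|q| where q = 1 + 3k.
0.3162 + 0.9487k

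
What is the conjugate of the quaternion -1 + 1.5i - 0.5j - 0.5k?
-1 - 1.5i + 0.5j + 0.5k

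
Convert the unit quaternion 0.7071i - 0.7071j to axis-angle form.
axis = (√2/2, -√2/2, 0), θ = π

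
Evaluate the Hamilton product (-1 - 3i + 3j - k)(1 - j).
2 - 4i + 4j + 2k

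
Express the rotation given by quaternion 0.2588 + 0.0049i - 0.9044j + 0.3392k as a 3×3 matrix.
[[-0.866, -0.1844, -0.4648], [0.1667, 0.7698, -0.6161], [0.4714, -0.611, -0.6359]]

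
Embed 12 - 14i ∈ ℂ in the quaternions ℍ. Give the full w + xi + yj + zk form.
12 - 14i + 0j + 0k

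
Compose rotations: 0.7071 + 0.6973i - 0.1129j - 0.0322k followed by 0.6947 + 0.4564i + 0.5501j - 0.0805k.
0.2325 + 0.7803i + 0.2691j - 0.5144k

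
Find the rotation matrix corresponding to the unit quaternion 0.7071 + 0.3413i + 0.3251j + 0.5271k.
[[0.233, -0.5235, 0.8196], [0.9673, 0.2114, -0.1399], [-0.1, 0.8254, 0.5556]]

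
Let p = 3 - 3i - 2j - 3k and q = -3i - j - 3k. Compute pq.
-20 - 6i - 3j - 12k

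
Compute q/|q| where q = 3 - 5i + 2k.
0.4867 - 0.8111i + 0.3244k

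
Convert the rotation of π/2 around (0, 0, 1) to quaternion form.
0.7071 + 0.7071k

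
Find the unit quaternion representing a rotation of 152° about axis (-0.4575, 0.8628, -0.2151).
0.2419 - 0.4439i + 0.8372j - 0.2087k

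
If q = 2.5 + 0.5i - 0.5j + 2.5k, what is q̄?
2.5 - 0.5i + 0.5j - 2.5k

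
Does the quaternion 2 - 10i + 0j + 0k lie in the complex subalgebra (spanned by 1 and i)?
Yes. The quaternion 2 - 10i has j- and k-coefficients y = z = 0, so it lies in the complex subalgebra spanned by 1 and i.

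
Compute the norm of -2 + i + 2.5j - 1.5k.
3.674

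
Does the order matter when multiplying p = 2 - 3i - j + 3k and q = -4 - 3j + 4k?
Yes: pq = -23 + 17i + 10j + 5k ≠ -23 + 7i - 14j - 13k = qp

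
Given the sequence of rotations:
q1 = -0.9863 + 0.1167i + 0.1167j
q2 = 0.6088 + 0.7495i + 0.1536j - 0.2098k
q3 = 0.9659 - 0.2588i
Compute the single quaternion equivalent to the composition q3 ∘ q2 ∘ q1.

q2 · q1 = -0.7059 - 0.6437i - 0.1049j + 0.2765k
q3 · q2 · q1 = -0.8484 - 0.4391i - 0.0298j + 0.2942k
-0.8484 - 0.4391i - 0.0298j + 0.2942k


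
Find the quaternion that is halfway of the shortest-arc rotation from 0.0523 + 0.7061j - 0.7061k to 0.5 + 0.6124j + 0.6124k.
0.3855 + 0.9204j - 0.0654k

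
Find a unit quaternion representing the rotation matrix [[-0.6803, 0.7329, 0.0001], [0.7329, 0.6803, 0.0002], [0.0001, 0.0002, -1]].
0.3998i + 0.9166j + 0.0001k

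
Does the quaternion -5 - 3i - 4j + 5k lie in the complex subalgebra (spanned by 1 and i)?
No. The quaternion -5 - 3i - 4j + 5k has j-coefficient y = -4 and k-coefficient z = 5, not both zero, so it does not lie in the complex subalgebra spanned by 1 and i.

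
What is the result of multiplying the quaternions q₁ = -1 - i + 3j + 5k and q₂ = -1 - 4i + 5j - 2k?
-8 - 26i - 30j + 4k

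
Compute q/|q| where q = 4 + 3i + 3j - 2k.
0.6489 + 0.4867i + 0.4867j - 0.3244k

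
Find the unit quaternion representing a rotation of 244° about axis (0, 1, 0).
-0.5299 + 0.848j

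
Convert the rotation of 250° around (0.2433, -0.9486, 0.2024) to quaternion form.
-0.5736 + 0.1993i - 0.777j + 0.1658k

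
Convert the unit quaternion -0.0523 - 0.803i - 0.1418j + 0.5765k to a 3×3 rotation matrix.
[[0.2951, 0.288, -0.911], [0.1674, -0.9543, -0.2475], [-0.9407, -0.0795, -0.3298]]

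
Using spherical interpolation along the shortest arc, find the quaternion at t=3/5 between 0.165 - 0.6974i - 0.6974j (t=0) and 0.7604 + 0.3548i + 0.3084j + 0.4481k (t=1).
-0.4597 - 0.6022i - 0.5691j - 0.3196k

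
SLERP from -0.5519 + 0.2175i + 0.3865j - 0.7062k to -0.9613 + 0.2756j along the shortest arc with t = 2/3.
-0.8975 + 0.0816i + 0.343j - 0.2649k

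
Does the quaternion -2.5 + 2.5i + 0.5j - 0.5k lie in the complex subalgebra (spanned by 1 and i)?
No. The quaternion -2.5 + 2.5i + 0.5j - 0.5k has j-coefficient y = 0.5 and k-coefficient z = -0.5, not both zero, so it does not lie in the complex subalgebra spanned by 1 and i.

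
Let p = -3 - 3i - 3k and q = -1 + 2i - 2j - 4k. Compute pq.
-3 - 9i - 12j + 21k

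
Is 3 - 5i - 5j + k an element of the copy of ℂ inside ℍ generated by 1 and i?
No. The quaternion 3 - 5i - 5j + k has j-coefficient y = -5 and k-coefficient z = 1, not both zero, so it does not lie in the complex subalgebra spanned by 1 and i.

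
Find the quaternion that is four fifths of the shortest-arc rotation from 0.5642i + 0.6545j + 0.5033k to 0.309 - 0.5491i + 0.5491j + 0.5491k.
0.2734 - 0.3396i + 0.6557j + 0.6165k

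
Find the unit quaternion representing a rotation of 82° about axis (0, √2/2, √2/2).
0.7547 + 0.4639j + 0.4639k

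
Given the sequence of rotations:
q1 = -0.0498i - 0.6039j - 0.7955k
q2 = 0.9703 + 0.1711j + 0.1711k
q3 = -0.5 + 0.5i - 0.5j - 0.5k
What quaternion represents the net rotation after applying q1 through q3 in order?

q2 · q1 = 0.2394 - 0.0811i - 0.5945j - 0.7634k
q3 · q2 · q1 = -0.7581 + 0.2447i + 0.5998j - 0.0758k
-0.7581 + 0.2447i + 0.5998j - 0.0758k


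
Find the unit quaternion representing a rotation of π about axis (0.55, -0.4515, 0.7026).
0.55i - 0.4515j + 0.7026k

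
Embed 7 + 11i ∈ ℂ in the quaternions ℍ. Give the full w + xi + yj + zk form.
7 + 11i + 0j + 0k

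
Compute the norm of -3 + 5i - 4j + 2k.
√54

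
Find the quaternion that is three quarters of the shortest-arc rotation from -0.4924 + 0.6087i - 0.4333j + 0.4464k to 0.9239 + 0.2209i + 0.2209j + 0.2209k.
-0.9437 + 0.0095i - 0.3278j - 0.0431k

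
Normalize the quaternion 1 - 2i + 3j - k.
0.2582 - 0.5164i + 0.7746j - 0.2582k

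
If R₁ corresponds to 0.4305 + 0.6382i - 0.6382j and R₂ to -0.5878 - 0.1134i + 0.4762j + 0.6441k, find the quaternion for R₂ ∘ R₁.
0.1232 - 0.0129i + 0.9912j + 0.0457k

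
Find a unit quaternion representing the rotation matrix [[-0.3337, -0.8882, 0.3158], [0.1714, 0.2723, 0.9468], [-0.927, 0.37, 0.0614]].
0.5 - 0.2884i + 0.6214j + 0.5298k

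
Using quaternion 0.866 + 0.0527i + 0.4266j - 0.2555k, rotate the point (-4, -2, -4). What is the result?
(-5.845, 1.1, 0.795)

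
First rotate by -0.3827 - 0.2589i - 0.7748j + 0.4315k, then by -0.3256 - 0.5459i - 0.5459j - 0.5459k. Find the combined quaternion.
-0.2041 - 0.3653i + 0.8381j + 0.35k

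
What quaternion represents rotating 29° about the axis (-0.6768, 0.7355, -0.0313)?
0.9681 - 0.1695i + 0.1842j - 0.0078k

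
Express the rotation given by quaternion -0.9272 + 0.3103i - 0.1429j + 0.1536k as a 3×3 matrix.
[[0.912, 0.1962, 0.3603], [-0.3735, 0.7602, 0.5315], [-0.1697, -0.6193, 0.7666]]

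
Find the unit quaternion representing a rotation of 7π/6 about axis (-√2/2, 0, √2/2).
-0.2588 - 0.683i + 0.683k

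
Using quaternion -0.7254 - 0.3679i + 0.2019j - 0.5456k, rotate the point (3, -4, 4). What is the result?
(5.164, -1.623, 3.42)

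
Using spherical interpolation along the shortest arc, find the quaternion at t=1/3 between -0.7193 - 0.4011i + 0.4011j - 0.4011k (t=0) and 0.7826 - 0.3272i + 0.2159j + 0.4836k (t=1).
-0.8332 - 0.1676i + 0.2109j - 0.483k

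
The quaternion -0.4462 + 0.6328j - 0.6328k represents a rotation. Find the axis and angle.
axis = (0, √2/2, -√2/2), θ = 233°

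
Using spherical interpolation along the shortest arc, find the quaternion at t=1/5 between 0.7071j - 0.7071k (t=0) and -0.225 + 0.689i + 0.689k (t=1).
0.0543 - 0.1663i + 0.6081j - 0.7744k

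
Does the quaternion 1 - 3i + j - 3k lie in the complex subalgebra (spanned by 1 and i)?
No. The quaternion 1 - 3i + j - 3k has j-coefficient y = 1 and k-coefficient z = -3, not both zero, so it does not lie in the complex subalgebra spanned by 1 and i.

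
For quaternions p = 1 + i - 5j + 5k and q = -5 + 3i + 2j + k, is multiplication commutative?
No: pq = -3 - 17i + 41j - 7k ≠ -3 + 13i + 13j - 41k = qp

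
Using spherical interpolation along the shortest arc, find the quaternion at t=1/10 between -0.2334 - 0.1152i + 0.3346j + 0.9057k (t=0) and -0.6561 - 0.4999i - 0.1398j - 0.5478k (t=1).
-0.136 - 0.0442i + 0.3358j + 0.931k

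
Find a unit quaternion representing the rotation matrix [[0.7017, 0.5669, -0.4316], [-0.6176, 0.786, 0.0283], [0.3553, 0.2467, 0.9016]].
0.9205 + 0.0593i - 0.2137j - 0.3217k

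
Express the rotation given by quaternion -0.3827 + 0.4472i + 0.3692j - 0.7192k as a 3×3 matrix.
[[-0.3071, -0.2203, -0.9258], [0.8807, -0.4345, -0.1888], [-0.3607, -0.8733, 0.3274]]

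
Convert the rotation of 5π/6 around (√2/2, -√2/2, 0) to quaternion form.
0.2588 + 0.683i - 0.683j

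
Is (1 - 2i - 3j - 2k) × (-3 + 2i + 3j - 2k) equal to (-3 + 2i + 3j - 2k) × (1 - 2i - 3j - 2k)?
No: pq = 6 + 20i + 4j + 4k ≠ 6 - 4i + 20j + 4k = qp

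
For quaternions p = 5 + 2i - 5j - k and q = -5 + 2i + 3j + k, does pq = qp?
No: pq = -13 - 2i + 36j + 26k ≠ -13 + 2i + 44j - 6k = qp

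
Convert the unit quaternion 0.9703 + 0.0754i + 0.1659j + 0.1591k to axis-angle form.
axis = (0.3117, 0.6858, 0.6577), θ = 28°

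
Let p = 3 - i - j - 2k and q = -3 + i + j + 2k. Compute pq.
-3 + 6i + 6j + 12k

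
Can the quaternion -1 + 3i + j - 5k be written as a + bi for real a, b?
No. The quaternion -1 + 3i + j - 5k has j-coefficient y = 1 and k-coefficient z = -5, not both zero, so it does not lie in the complex subalgebra spanned by 1 and i.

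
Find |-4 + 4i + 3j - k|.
√42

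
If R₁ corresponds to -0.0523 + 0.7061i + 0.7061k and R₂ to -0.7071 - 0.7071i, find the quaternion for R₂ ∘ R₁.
0.5363 - 0.4623i + 0.4993j - 0.4993k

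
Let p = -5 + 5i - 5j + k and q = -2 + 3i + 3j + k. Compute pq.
9 - 33i - 7j + 23k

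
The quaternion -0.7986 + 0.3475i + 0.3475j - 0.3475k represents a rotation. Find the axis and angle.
axis = (√3/3, √3/3, -√3/3), θ = 286°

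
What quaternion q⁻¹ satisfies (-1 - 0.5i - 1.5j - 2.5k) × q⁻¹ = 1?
-0.1026 + 0.0513i + 0.1538j + 0.2564k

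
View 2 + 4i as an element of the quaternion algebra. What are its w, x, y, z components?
2 + 4i + 0j + 0k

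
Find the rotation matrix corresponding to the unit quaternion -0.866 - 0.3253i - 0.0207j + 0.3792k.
[[0.7116, 0.6702, -0.2109], [-0.6433, 0.5008, -0.5791], [-0.2826, 0.5477, 0.7875]]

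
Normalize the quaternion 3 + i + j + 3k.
0.6708 + 0.2236i + 0.2236j + 0.6708k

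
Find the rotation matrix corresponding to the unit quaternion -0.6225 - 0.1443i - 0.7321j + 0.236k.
[[-0.1833, 0.5051, 0.8434], [-0.0825, 0.847, -0.5252], [-0.9796, -0.1659, -0.1136]]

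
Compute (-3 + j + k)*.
-3 - j - k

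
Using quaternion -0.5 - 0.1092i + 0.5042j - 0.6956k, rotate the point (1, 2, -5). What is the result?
(-0.326, 4.656, -2.867)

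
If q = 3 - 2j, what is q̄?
3 + 2j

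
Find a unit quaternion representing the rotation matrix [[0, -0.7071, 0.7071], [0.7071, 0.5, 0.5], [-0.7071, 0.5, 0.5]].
0.7071 + 0.5j + 0.5k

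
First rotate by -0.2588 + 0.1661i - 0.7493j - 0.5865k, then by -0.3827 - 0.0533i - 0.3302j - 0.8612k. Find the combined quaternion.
-0.6446 - 0.5014i + 0.1979j + 0.5421k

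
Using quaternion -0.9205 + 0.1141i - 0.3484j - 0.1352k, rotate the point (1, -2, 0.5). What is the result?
(1.683, -1.553, -0.075)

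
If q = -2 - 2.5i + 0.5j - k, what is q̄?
-2 + 2.5i - 0.5j + k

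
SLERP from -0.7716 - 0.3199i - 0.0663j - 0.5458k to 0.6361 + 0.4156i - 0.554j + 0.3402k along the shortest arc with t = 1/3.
-0.7657 - 0.3718i + 0.1521j - 0.5023k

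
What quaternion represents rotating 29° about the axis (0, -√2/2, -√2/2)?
0.9681 - 0.177j - 0.177k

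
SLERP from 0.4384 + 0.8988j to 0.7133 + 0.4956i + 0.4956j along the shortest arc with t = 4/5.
0.6839 + 0.409i + 0.6042j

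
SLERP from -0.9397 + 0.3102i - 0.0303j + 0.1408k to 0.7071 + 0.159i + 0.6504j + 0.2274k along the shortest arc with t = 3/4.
-0.8356 - 0.0383i - 0.5293j - 0.1416k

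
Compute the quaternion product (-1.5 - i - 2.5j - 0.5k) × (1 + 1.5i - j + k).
-2 - 6.25i - 0.75j + 2.75k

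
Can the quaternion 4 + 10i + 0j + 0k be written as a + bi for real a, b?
Yes. The quaternion 4 + 10i has j- and k-coefficients y = z = 0, so it lies in the complex subalgebra spanned by 1 and i.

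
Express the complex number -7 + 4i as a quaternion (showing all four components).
-7 + 4i + 0j + 0k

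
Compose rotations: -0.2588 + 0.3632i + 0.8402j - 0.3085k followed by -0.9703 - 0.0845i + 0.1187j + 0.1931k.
0.2416 - 0.5294i - 0.8019j + 0.1353k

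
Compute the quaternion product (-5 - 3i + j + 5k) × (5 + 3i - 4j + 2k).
-22 - 8i + 46j + 24k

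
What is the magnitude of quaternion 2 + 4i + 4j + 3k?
√45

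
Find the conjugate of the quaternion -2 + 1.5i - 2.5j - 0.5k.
-2 - 1.5i + 2.5j + 0.5k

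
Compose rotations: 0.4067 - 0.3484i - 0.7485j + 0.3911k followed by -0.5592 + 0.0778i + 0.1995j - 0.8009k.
0.2622 - 0.295i + 0.7483j - 0.5332k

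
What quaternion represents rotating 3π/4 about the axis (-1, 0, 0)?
0.3827 - 0.9239i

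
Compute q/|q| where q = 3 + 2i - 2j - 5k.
0.4629 + 0.3086i - 0.3086j - 0.7715k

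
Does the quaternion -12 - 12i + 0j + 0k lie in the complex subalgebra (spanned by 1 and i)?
Yes. The quaternion -12 - 12i has j- and k-coefficients y = z = 0, so it lies in the complex subalgebra spanned by 1 and i.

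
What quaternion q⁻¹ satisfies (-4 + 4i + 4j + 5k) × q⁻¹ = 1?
-0.0548 - 0.0548i - 0.0548j - 0.0685k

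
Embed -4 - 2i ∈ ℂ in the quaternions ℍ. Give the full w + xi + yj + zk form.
-4 - 2i + 0j + 0k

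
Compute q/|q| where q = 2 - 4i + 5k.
0.2981 - 0.5963i + 0.7454k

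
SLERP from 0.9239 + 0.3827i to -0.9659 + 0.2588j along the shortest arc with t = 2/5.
0.9661 + 0.2351i - 0.1068j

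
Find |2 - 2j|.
√8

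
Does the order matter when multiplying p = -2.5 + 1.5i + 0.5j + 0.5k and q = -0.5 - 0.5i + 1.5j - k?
Yes: pq = 1.75 - 0.75i - 2.75j + 4.75k ≠ 1.75 + 1.75i - 5.25j - 0.25k = qp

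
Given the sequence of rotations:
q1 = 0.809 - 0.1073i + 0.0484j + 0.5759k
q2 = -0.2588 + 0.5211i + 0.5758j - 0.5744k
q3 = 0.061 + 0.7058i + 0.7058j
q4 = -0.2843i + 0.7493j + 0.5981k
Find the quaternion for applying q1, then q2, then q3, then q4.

q2 · q1 = 0.1495 + 0.8087i + 0.2148j - 0.5267k
q3 · q2 · q1 = -0.7133 - 0.2169i + 0.4904j - 0.4513k
q4 · q3 · q2 · q1 = -0.1592 - 0.4287i - 0.7925j - 0.4035k
-0.1592 - 0.4287i - 0.7925j - 0.4035k


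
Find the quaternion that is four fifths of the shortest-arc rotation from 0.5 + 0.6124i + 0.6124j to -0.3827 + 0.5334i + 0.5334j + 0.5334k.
-0.2085 + 0.6101i + 0.6101j + 0.4606k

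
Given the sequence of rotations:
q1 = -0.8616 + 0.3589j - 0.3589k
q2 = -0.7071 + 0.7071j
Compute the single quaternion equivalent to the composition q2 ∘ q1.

q2 · q1 = 0.3555 - 0.2538i - 0.863j + 0.2538k
0.3555 - 0.2538i - 0.863j + 0.2538k


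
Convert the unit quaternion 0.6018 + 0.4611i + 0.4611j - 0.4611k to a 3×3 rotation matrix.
[[0.1495, 0.9802, 0.1298], [-0.1298, 0.1495, -0.9802], [-0.9802, 0.1298, 0.1495]]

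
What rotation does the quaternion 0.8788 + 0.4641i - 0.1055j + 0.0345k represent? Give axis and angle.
axis = (0.9726, -0.2211, 0.0723), θ = 57°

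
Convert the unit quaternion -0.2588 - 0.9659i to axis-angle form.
axis = (-1, 0, 0), θ = 7π/6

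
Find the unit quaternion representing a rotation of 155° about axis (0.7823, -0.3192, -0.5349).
0.2164 + 0.7638i - 0.3116j - 0.5222k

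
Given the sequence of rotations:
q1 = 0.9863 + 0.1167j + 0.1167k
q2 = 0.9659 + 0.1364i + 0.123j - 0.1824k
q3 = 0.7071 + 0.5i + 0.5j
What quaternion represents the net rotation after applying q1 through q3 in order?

q2 · q1 = 0.9596 + 0.1702i + 0.2181j - 0.0513k
q3 · q2 · q1 = 0.4844 + 0.5745i + 0.6597j - 0.0123k
0.4844 + 0.5745i + 0.6597j - 0.0123k


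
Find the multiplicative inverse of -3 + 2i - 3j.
-0.1364 - 0.0909i + 0.1364j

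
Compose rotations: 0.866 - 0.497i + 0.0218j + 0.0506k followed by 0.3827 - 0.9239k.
0.3782 - 0.1701i + 0.4675j - 0.7807k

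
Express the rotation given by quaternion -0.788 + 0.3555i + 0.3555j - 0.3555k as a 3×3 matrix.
[[0.4945, -0.3075, -0.813], [0.813, 0.4945, 0.3075], [0.3075, -0.813, 0.4945]]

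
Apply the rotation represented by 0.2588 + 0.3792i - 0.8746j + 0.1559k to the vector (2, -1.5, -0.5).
(0.126, -1.926, 1.665)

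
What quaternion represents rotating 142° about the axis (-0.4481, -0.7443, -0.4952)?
0.3256 - 0.4237i - 0.7037j - 0.4682k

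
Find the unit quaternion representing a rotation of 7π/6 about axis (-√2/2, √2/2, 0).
-0.2588 - 0.683i + 0.683j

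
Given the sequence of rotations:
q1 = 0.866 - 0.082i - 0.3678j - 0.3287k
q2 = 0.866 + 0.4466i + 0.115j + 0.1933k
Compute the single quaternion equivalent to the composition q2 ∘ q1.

q2 · q1 = 0.8924 + 0.349i - 0.088j - 0.2721k
0.8924 + 0.349i - 0.088j - 0.2721k


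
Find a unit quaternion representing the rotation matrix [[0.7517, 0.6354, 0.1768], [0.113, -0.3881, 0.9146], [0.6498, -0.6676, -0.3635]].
0.5 - 0.7911i - 0.2365j - 0.2612k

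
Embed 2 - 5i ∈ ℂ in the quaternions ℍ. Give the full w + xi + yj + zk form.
2 - 5i + 0j + 0k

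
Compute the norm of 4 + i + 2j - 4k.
√37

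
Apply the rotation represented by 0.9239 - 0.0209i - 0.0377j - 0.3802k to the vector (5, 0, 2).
(3.433, -3.37, 2.42)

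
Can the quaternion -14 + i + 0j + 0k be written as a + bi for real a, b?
Yes. The quaternion -14 + i has j- and k-coefficients y = z = 0, so it lies in the complex subalgebra spanned by 1 and i.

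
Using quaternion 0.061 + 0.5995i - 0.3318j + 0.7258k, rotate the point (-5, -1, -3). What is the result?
(-0.634, 3.983, -4.328)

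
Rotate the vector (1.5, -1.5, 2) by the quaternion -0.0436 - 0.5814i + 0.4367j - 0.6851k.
(1.888, -1.048, 1.959)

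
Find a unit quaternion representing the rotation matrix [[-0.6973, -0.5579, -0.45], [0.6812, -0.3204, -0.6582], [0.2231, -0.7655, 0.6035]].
0.3827 - 0.0701i - 0.4397j + 0.8095k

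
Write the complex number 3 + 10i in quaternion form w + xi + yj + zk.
3 + 10i + 0j + 0k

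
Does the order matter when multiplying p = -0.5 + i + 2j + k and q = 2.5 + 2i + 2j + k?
Yes: pq = -8.25 + 1.5i + 5j ≠ -8.25 + 1.5i + 3j + 4k = qp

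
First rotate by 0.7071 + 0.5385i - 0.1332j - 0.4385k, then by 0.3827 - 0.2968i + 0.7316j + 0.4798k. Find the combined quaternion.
0.7383 - 0.2607i + 0.5946j - 0.183k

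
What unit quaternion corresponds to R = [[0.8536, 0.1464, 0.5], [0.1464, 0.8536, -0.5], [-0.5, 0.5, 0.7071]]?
0.9239 + 0.2706i + 0.2706j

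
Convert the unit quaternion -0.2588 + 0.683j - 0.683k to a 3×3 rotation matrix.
[[-0.866, -0.3535, -0.3535], [0.3535, 0.067, -0.933], [0.3535, -0.933, 0.067]]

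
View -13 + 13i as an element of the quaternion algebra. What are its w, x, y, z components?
-13 + 13i + 0j + 0k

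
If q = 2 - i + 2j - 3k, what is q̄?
2 + i - 2j + 3k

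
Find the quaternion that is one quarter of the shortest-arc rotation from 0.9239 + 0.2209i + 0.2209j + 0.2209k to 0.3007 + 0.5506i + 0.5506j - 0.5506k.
0.864 + 0.3559i + 0.3559j + 0.0124k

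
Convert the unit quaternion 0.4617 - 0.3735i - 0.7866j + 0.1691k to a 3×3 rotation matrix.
[[-0.2947, 0.4314, -0.8527], [0.7437, 0.6638, 0.0789], [0.6, -0.6109, -0.5165]]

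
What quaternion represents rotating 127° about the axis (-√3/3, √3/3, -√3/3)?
0.4462 - 0.5167i + 0.5167j - 0.5167k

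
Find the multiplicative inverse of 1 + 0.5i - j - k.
0.3077 - 0.1538i + 0.3077j + 0.3077k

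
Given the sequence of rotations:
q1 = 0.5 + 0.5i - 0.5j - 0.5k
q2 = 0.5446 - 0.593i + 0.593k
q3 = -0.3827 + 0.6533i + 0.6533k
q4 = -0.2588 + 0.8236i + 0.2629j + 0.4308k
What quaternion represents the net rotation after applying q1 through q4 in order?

q2 · q1 = 0.8653 + 0.2723i - 0.2723j + 0.3207k
q3 · q2 · q1 = -0.7186 + 0.639i + 0.0726j + 0.2647k
q4 · q3 · q2 · q1 = -0.4734 - 0.7189i - 0.1504j - 0.4863k
-0.4734 - 0.7189i - 0.1504j - 0.4863k


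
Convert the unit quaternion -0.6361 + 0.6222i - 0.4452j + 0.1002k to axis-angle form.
axis = (0.8064, -0.577, 0.1299), θ = 259°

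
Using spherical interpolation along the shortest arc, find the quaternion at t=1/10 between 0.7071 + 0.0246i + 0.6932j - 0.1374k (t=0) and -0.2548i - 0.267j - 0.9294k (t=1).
0.6923 + 0.0624i + 0.7189j + 0.0053k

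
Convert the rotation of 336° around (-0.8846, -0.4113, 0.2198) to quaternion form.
-0.9781 - 0.1839i - 0.0855j + 0.0457k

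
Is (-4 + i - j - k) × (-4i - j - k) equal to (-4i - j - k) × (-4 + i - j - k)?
No: pq = 2 + 16i + 9j - k ≠ 2 + 16i - j + 9k = qp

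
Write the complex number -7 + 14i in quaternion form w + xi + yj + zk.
-7 + 14i + 0j + 0k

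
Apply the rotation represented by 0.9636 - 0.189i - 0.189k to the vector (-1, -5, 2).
(-2.607, -3.193, 3.607)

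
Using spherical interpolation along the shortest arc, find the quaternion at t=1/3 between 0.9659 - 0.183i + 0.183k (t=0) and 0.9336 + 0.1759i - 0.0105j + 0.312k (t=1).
0.9711 - 0.0638i - 0.0036j + 0.23k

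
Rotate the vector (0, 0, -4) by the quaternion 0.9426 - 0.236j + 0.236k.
(1.78, 0.446, -3.554)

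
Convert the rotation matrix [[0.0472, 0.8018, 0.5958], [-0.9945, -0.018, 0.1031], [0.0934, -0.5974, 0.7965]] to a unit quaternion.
0.6756 - 0.2592i + 0.1859j - 0.6647k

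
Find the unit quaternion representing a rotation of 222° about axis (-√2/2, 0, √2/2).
-0.3584 - 0.6601i + 0.6601k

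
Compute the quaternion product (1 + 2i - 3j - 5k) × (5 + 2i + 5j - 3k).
1 + 46i - 14j - 12k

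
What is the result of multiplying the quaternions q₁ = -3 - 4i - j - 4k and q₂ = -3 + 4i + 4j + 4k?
45 + 12i - 9j - 12k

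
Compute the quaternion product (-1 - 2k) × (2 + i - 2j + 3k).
4 - 5i - 7k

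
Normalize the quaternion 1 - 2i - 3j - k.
0.2582 - 0.5164i - 0.7746j - 0.2582k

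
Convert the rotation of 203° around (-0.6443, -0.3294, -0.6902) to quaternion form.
-0.1994 - 0.6314i - 0.3228j - 0.6763k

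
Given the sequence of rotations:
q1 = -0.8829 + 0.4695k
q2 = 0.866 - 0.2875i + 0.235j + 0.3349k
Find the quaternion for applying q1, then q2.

q2 · q1 = -0.9218 + 0.3642i - 0.0725j + 0.1109k
-0.9218 + 0.3642i - 0.0725j + 0.1109k


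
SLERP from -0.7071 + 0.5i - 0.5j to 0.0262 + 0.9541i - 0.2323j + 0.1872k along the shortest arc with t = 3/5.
-0.3058 + 0.8627i - 0.383j + 0.1244k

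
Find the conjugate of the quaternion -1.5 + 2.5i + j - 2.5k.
-1.5 - 2.5i - j + 2.5k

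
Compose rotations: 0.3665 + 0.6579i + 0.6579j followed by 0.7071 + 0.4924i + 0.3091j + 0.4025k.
-0.2682 + 0.3809i + 0.8433j + 0.2681k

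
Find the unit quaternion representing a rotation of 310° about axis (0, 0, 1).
-0.9063 + 0.4226k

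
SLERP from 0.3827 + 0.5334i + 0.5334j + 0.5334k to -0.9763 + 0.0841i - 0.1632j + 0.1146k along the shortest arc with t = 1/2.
0.8256 + 0.273i + 0.4232j + 0.2544k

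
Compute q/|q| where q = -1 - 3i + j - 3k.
-0.2236 - 0.6708i + 0.2236j - 0.6708k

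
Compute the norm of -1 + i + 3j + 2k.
√15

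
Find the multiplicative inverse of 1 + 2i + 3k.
0.0714 - 0.1429i - 0.2143k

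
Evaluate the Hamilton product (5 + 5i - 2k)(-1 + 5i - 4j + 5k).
-20 + 12i - 55j + 7k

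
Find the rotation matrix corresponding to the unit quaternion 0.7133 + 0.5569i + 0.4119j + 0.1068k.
[[0.6379, 0.3064, 0.7066], [0.6111, 0.3569, -0.7065], [-0.4687, 0.8825, 0.0404]]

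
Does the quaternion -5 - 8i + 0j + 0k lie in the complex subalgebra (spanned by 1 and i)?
Yes. The quaternion -5 - 8i has j- and k-coefficients y = z = 0, so it lies in the complex subalgebra spanned by 1 and i.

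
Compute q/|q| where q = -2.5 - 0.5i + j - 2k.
-0.7372 - 0.1474i + 0.2949j - 0.5898k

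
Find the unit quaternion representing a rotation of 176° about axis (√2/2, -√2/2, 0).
0.0349 + 0.7067i - 0.7067j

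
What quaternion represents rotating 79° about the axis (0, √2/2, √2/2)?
0.7716 + 0.4498j + 0.4498k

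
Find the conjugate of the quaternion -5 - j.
-5 + j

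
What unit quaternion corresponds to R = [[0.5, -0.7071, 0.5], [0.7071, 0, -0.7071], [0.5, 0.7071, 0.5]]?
0.7071 + 0.5i + 0.5k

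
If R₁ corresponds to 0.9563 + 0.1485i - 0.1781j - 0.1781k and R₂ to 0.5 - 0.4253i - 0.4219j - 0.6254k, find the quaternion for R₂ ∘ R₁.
0.3548 - 0.3687i - 0.6611j - 0.5487k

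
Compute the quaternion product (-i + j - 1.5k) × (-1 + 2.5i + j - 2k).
-1.5 + 0.5i - 6.75j - 2k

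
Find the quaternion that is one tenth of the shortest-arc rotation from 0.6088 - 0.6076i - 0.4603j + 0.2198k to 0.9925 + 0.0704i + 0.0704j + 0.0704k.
0.6841 - 0.5571i - 0.42j + 0.2129k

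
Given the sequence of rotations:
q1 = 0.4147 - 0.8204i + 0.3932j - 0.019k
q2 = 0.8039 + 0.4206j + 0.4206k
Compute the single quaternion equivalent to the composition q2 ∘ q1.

q2 · q1 = 0.176 - 0.8329i + 0.1455j + 0.5042k
0.176 - 0.8329i + 0.1455j + 0.5042k


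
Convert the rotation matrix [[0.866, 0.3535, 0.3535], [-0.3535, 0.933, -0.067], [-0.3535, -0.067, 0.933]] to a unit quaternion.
0.9659 + 0.183j - 0.183k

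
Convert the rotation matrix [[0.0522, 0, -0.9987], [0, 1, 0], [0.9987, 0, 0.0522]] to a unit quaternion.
0.7253 - 0.6884j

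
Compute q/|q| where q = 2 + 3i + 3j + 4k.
0.3244 + 0.4867i + 0.4867j + 0.6489k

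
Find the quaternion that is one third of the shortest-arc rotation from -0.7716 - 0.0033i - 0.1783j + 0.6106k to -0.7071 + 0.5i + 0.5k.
-0.7765 + 0.1723i - 0.1224j + 0.5937k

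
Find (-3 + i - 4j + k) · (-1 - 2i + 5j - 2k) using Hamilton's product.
27 + 8i - 11j + 2k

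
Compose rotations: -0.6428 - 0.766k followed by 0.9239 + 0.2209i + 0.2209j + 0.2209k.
-0.4247 - 0.3112i + 0.0272j - 0.8497k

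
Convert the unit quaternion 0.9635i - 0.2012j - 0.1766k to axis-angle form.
axis = (0.9635, -0.2012, -0.1766), θ = π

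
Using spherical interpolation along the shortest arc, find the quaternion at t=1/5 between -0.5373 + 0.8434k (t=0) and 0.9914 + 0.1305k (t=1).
-0.7132 + 0.7009k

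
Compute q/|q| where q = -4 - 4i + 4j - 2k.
-0.5547 - 0.5547i + 0.5547j - 0.2774k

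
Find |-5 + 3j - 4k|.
√50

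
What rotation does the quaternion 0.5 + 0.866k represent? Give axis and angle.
axis = (0, 0, 1), θ = 2π/3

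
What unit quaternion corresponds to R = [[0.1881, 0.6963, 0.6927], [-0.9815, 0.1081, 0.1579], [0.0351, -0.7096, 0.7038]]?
0.7071 - 0.3067i + 0.2325j - 0.5932k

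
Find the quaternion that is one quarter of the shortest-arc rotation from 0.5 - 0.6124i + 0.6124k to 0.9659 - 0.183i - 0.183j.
0.6788 - 0.5436i - 0.0527j + 0.4909k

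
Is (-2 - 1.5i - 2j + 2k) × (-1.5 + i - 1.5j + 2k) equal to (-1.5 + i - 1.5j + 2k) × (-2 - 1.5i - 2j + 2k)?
No: pq = -2.5 - 0.75i + 11j - 2.75k ≠ -2.5 + 1.25i + j - 11.25k = qp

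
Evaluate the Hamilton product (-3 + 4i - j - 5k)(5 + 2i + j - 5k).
-47 + 24i + 2j - 4k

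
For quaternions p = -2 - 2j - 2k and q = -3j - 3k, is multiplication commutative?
Yes: pq = qp = -12 + 6j + 6k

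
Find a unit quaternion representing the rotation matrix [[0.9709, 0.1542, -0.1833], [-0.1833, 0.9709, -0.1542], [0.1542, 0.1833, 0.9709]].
0.989 + 0.0853i - 0.0853j - 0.0853k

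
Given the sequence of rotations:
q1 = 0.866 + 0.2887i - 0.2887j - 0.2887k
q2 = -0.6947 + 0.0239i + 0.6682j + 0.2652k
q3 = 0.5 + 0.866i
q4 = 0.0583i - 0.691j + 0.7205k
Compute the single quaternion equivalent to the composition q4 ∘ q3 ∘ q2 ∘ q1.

q2 · q1 = -0.339 - 0.2962i + 0.8627j + 0.2304k
q3 · q2 · q1 = 0.087 - 0.4417i + 0.2318j + 0.8623k
q4 · q3 · q2 · q1 = -0.4354 - 0.7578i - 0.4286j - 0.229k
-0.4354 - 0.7578i - 0.4286j - 0.229k


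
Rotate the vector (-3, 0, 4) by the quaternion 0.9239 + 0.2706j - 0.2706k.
(-0.121, 0.914, 4.914)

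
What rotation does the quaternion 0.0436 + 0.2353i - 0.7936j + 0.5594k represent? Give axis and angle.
axis = (0.2355, -0.7944, 0.5599), θ = 175°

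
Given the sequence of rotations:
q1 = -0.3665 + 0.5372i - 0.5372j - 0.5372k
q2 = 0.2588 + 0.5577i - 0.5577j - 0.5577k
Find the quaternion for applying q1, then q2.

q2 · q1 = -0.9936 - 0.0654i + 0.0654j + 0.0654k
-0.9936 - 0.0654i + 0.0654j + 0.0654k


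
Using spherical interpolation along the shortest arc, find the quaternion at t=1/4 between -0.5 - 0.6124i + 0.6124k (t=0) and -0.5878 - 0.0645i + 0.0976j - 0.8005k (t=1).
-0.2357 - 0.5183i - 0.0342j + 0.8214k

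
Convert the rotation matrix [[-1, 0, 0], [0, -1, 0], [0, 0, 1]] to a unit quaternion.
k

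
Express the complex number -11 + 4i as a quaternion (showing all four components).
-11 + 4i + 0j + 0k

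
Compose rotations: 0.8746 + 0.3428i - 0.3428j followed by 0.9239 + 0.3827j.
0.9392 + 0.3167i + 0.018j - 0.1312k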